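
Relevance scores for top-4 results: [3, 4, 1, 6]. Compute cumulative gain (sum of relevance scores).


Cumulative Gain = sum of relevance scores
Position 1: rel=3, running sum=3
Position 2: rel=4, running sum=7
Position 3: rel=1, running sum=8
Position 4: rel=6, running sum=14
CG = 14

14


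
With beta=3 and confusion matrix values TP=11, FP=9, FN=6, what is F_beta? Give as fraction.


P = TP/(TP+FP) = 11/20 = 11/20
R = TP/(TP+FN) = 11/17 = 11/17
beta^2 = 3^2 = 9
(1 + beta^2) = 10
Numerator = (1+beta^2)*P*R = 121/34
Denominator = beta^2*P + R = 99/20 + 11/17 = 1903/340
F_beta = 110/173

110/173


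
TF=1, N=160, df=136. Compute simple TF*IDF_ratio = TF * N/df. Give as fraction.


TF * (N/df)
= 1 * (160/136)
= 1 * 20/17
= 20/17

20/17


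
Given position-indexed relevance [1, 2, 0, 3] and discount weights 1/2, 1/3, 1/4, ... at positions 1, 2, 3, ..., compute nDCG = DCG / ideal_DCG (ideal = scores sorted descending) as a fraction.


Position discount weights w_i = 1/(i+1) for i=1..4:
Weights = [1/2, 1/3, 1/4, 1/5]
Actual relevance: [1, 2, 0, 3]
DCG = 1/2 + 2/3 + 0/4 + 3/5 = 53/30
Ideal relevance (sorted desc): [3, 2, 1, 0]
Ideal DCG = 3/2 + 2/3 + 1/4 + 0/5 = 29/12
nDCG = DCG / ideal_DCG = 53/30 / 29/12 = 106/145

106/145


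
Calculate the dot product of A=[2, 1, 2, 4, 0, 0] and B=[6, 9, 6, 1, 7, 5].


Dot product = sum of element-wise products
A[0]*B[0] = 2*6 = 12
A[1]*B[1] = 1*9 = 9
A[2]*B[2] = 2*6 = 12
A[3]*B[3] = 4*1 = 4
A[4]*B[4] = 0*7 = 0
A[5]*B[5] = 0*5 = 0
Sum = 12 + 9 + 12 + 4 + 0 + 0 = 37

37


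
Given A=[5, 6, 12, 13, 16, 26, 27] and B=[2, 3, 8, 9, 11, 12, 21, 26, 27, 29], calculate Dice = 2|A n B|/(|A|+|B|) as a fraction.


A intersect B = [12, 26, 27]
|A intersect B| = 3
|A| = 7, |B| = 10
Dice = 2*3 / (7+10)
= 6 / 17 = 6/17

6/17


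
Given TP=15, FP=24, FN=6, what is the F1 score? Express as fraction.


F1 = 2 * P * R / (P + R)
P = TP/(TP+FP) = 15/39 = 5/13
R = TP/(TP+FN) = 15/21 = 5/7
2 * P * R = 2 * 5/13 * 5/7 = 50/91
P + R = 5/13 + 5/7 = 100/91
F1 = 50/91 / 100/91 = 1/2

1/2


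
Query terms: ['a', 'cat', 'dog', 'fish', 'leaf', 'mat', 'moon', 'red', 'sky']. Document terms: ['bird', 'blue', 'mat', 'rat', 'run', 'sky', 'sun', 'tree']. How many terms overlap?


Query terms: ['a', 'cat', 'dog', 'fish', 'leaf', 'mat', 'moon', 'red', 'sky']
Document terms: ['bird', 'blue', 'mat', 'rat', 'run', 'sky', 'sun', 'tree']
Common terms: ['mat', 'sky']
Overlap count = 2

2


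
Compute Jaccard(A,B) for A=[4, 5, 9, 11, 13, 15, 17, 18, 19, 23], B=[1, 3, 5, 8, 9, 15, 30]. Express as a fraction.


A intersect B = [5, 9, 15]
|A intersect B| = 3
A union B = [1, 3, 4, 5, 8, 9, 11, 13, 15, 17, 18, 19, 23, 30]
|A union B| = 14
Jaccard = 3/14 = 3/14

3/14


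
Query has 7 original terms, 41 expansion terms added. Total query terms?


Original terms: 7
Expansion terms: 41
Total = 7 + 41 = 48

48


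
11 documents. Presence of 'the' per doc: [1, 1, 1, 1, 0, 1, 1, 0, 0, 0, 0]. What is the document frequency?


Checking each document for 'the':
Doc 1: present
Doc 2: present
Doc 3: present
Doc 4: present
Doc 5: absent
Doc 6: present
Doc 7: present
Doc 8: absent
Doc 9: absent
Doc 10: absent
Doc 11: absent
df = sum of presences = 1 + 1 + 1 + 1 + 0 + 1 + 1 + 0 + 0 + 0 + 0 = 6

6


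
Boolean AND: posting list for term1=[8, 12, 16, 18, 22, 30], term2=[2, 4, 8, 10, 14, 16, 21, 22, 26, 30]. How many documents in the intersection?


Boolean AND: find intersection of posting lists
term1 docs: [8, 12, 16, 18, 22, 30]
term2 docs: [2, 4, 8, 10, 14, 16, 21, 22, 26, 30]
Intersection: [8, 16, 22, 30]
|intersection| = 4

4


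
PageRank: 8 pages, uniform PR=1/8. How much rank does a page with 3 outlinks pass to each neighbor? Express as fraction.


Initial PR = 1/8 = 1/8
Outlinks = 3
Contribution per link = PR / outlinks
= 1/8 / 3
= 1/24

1/24


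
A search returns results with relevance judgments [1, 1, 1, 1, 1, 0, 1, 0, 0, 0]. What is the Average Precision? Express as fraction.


Computing P@k for each relevant position:
Position 1: relevant, P@1 = 1/1 = 1
Position 2: relevant, P@2 = 2/2 = 1
Position 3: relevant, P@3 = 3/3 = 1
Position 4: relevant, P@4 = 4/4 = 1
Position 5: relevant, P@5 = 5/5 = 1
Position 6: not relevant
Position 7: relevant, P@7 = 6/7 = 6/7
Position 8: not relevant
Position 9: not relevant
Position 10: not relevant
Sum of P@k = 1 + 1 + 1 + 1 + 1 + 6/7 = 41/7
AP = 41/7 / 6 = 41/42

41/42


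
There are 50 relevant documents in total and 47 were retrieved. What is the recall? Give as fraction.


Recall = retrieved_relevant / total_relevant
= 47 / 50
= 47 / (47 + 3)
= 47/50

47/50


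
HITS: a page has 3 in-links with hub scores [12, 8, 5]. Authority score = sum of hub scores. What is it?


Authority = sum of hub scores of in-linkers
In-link 1: hub score = 12
In-link 2: hub score = 8
In-link 3: hub score = 5
Authority = 12 + 8 + 5 = 25

25


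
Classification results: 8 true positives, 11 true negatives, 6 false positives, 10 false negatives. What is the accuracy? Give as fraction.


Accuracy = (TP + TN) / (TP + TN + FP + FN)
TP + TN = 8 + 11 = 19
Total = 8 + 11 + 6 + 10 = 35
Accuracy = 19 / 35 = 19/35

19/35


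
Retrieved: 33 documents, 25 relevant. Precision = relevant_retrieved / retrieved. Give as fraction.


Precision = relevant_retrieved / total_retrieved
= 25 / 33
= 25 / (25 + 8)
= 25/33

25/33


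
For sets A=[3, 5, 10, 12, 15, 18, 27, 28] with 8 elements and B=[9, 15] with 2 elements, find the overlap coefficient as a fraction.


A intersect B = [15]
|A intersect B| = 1
min(|A|, |B|) = min(8, 2) = 2
Overlap = 1 / 2 = 1/2

1/2


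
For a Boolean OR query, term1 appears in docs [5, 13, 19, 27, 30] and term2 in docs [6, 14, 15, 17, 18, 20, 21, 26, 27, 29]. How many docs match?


Boolean OR: find union of posting lists
term1 docs: [5, 13, 19, 27, 30]
term2 docs: [6, 14, 15, 17, 18, 20, 21, 26, 27, 29]
Union: [5, 6, 13, 14, 15, 17, 18, 19, 20, 21, 26, 27, 29, 30]
|union| = 14

14


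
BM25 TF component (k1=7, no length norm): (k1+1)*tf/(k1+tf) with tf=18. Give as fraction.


BM25 TF component = (k1+1)*tf / (k1+tf)
k1 = 7, tf = 18
Numerator = (7+1)*18 = 144
Denominator = 7 + 18 = 25
= 144/25 = 144/25

144/25


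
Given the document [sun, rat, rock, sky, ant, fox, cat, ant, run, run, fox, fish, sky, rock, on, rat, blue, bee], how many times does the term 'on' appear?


Document has 18 words
Scanning for 'on':
Found at positions: [14]
Count = 1

1


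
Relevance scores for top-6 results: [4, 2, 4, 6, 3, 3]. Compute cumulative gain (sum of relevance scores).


Cumulative Gain = sum of relevance scores
Position 1: rel=4, running sum=4
Position 2: rel=2, running sum=6
Position 3: rel=4, running sum=10
Position 4: rel=6, running sum=16
Position 5: rel=3, running sum=19
Position 6: rel=3, running sum=22
CG = 22

22


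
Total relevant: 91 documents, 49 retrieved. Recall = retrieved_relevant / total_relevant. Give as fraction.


Recall = retrieved_relevant / total_relevant
= 49 / 91
= 49 / (49 + 42)
= 7/13

7/13


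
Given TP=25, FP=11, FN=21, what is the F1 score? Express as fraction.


F1 = 2 * P * R / (P + R)
P = TP/(TP+FP) = 25/36 = 25/36
R = TP/(TP+FN) = 25/46 = 25/46
2 * P * R = 2 * 25/36 * 25/46 = 625/828
P + R = 25/36 + 25/46 = 1025/828
F1 = 625/828 / 1025/828 = 25/41

25/41


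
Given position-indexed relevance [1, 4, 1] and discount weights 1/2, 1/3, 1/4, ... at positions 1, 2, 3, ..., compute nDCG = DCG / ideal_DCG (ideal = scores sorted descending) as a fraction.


Position discount weights w_i = 1/(i+1) for i=1..3:
Weights = [1/2, 1/3, 1/4]
Actual relevance: [1, 4, 1]
DCG = 1/2 + 4/3 + 1/4 = 25/12
Ideal relevance (sorted desc): [4, 1, 1]
Ideal DCG = 4/2 + 1/3 + 1/4 = 31/12
nDCG = DCG / ideal_DCG = 25/12 / 31/12 = 25/31

25/31


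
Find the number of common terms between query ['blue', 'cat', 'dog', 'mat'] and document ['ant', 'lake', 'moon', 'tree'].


Query terms: ['blue', 'cat', 'dog', 'mat']
Document terms: ['ant', 'lake', 'moon', 'tree']
Common terms: []
Overlap count = 0

0


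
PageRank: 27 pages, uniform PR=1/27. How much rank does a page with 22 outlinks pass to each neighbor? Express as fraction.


Initial PR = 1/27 = 1/27
Outlinks = 22
Contribution per link = PR / outlinks
= 1/27 / 22
= 1/594

1/594


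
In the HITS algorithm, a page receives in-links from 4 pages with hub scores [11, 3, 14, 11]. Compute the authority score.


Authority = sum of hub scores of in-linkers
In-link 1: hub score = 11
In-link 2: hub score = 3
In-link 3: hub score = 14
In-link 4: hub score = 11
Authority = 11 + 3 + 14 + 11 = 39

39


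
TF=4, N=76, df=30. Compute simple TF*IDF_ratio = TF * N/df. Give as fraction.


TF * (N/df)
= 4 * (76/30)
= 4 * 38/15
= 152/15

152/15


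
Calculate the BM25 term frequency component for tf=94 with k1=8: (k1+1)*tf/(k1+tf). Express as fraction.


BM25 TF component = (k1+1)*tf / (k1+tf)
k1 = 8, tf = 94
Numerator = (8+1)*94 = 846
Denominator = 8 + 94 = 102
= 846/102 = 141/17

141/17


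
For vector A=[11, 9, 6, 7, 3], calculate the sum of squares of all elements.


|A|^2 = sum of squared components
A[0]^2 = 11^2 = 121
A[1]^2 = 9^2 = 81
A[2]^2 = 6^2 = 36
A[3]^2 = 7^2 = 49
A[4]^2 = 3^2 = 9
Sum = 121 + 81 + 36 + 49 + 9 = 296

296


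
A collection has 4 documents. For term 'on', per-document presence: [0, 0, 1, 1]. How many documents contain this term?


Checking each document for 'on':
Doc 1: absent
Doc 2: absent
Doc 3: present
Doc 4: present
df = sum of presences = 0 + 0 + 1 + 1 = 2

2


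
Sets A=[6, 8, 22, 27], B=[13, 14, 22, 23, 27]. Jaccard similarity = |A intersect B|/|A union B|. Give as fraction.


A intersect B = [22, 27]
|A intersect B| = 2
A union B = [6, 8, 13, 14, 22, 23, 27]
|A union B| = 7
Jaccard = 2/7 = 2/7

2/7


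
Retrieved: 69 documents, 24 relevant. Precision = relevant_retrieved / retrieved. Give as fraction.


Precision = relevant_retrieved / total_retrieved
= 24 / 69
= 24 / (24 + 45)
= 8/23

8/23


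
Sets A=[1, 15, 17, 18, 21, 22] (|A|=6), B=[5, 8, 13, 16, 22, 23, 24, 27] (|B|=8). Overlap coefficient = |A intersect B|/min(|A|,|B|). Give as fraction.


A intersect B = [22]
|A intersect B| = 1
min(|A|, |B|) = min(6, 8) = 6
Overlap = 1 / 6 = 1/6

1/6


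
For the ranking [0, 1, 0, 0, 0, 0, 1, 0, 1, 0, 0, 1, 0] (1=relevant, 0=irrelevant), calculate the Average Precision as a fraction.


Computing P@k for each relevant position:
Position 1: not relevant
Position 2: relevant, P@2 = 1/2 = 1/2
Position 3: not relevant
Position 4: not relevant
Position 5: not relevant
Position 6: not relevant
Position 7: relevant, P@7 = 2/7 = 2/7
Position 8: not relevant
Position 9: relevant, P@9 = 3/9 = 1/3
Position 10: not relevant
Position 11: not relevant
Position 12: relevant, P@12 = 4/12 = 1/3
Position 13: not relevant
Sum of P@k = 1/2 + 2/7 + 1/3 + 1/3 = 61/42
AP = 61/42 / 4 = 61/168

61/168


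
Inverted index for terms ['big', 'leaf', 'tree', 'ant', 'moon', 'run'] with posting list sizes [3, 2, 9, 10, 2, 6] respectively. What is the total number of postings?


Summing posting list sizes:
'big': 3 postings
'leaf': 2 postings
'tree': 9 postings
'ant': 10 postings
'moon': 2 postings
'run': 6 postings
Total = 3 + 2 + 9 + 10 + 2 + 6 = 32

32


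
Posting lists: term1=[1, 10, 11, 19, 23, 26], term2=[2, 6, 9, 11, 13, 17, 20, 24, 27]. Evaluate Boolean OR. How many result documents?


Boolean OR: find union of posting lists
term1 docs: [1, 10, 11, 19, 23, 26]
term2 docs: [2, 6, 9, 11, 13, 17, 20, 24, 27]
Union: [1, 2, 6, 9, 10, 11, 13, 17, 19, 20, 23, 24, 26, 27]
|union| = 14

14


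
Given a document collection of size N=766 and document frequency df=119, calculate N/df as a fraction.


IDF ratio = N / df
= 766 / 119
= 766/119

766/119


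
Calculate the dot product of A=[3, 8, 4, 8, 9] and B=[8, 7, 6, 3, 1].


Dot product = sum of element-wise products
A[0]*B[0] = 3*8 = 24
A[1]*B[1] = 8*7 = 56
A[2]*B[2] = 4*6 = 24
A[3]*B[3] = 8*3 = 24
A[4]*B[4] = 9*1 = 9
Sum = 24 + 56 + 24 + 24 + 9 = 137

137


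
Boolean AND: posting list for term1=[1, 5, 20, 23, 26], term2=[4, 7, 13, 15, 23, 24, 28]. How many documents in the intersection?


Boolean AND: find intersection of posting lists
term1 docs: [1, 5, 20, 23, 26]
term2 docs: [4, 7, 13, 15, 23, 24, 28]
Intersection: [23]
|intersection| = 1

1


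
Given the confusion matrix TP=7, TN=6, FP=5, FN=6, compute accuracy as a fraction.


Accuracy = (TP + TN) / (TP + TN + FP + FN)
TP + TN = 7 + 6 = 13
Total = 7 + 6 + 5 + 6 = 24
Accuracy = 13 / 24 = 13/24

13/24


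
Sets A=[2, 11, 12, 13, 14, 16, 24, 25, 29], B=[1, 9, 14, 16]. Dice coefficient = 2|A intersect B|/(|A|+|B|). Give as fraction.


A intersect B = [14, 16]
|A intersect B| = 2
|A| = 9, |B| = 4
Dice = 2*2 / (9+4)
= 4 / 13 = 4/13

4/13


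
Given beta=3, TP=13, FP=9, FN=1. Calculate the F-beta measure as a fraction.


P = TP/(TP+FP) = 13/22 = 13/22
R = TP/(TP+FN) = 13/14 = 13/14
beta^2 = 3^2 = 9
(1 + beta^2) = 10
Numerator = (1+beta^2)*P*R = 845/154
Denominator = beta^2*P + R = 117/22 + 13/14 = 481/77
F_beta = 65/74

65/74


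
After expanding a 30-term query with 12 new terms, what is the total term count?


Original terms: 30
Expansion terms: 12
Total = 30 + 12 = 42

42


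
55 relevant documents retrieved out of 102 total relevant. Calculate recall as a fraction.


Recall = retrieved_relevant / total_relevant
= 55 / 102
= 55 / (55 + 47)
= 55/102

55/102


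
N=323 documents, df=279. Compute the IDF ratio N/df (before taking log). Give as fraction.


IDF ratio = N / df
= 323 / 279
= 323/279

323/279


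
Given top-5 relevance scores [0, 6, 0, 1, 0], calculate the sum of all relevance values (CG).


Cumulative Gain = sum of relevance scores
Position 1: rel=0, running sum=0
Position 2: rel=6, running sum=6
Position 3: rel=0, running sum=6
Position 4: rel=1, running sum=7
Position 5: rel=0, running sum=7
CG = 7

7


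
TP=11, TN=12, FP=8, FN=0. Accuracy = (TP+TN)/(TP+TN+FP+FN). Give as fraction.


Accuracy = (TP + TN) / (TP + TN + FP + FN)
TP + TN = 11 + 12 = 23
Total = 11 + 12 + 8 + 0 = 31
Accuracy = 23 / 31 = 23/31

23/31


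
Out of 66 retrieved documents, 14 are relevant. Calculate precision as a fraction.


Precision = relevant_retrieved / total_retrieved
= 14 / 66
= 14 / (14 + 52)
= 7/33

7/33


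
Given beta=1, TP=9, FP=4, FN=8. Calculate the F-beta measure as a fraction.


P = TP/(TP+FP) = 9/13 = 9/13
R = TP/(TP+FN) = 9/17 = 9/17
beta^2 = 1^2 = 1
(1 + beta^2) = 2
Numerator = (1+beta^2)*P*R = 162/221
Denominator = beta^2*P + R = 9/13 + 9/17 = 270/221
F_beta = 3/5

3/5


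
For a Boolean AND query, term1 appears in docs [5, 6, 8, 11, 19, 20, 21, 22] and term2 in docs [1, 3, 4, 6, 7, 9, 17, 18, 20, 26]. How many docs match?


Boolean AND: find intersection of posting lists
term1 docs: [5, 6, 8, 11, 19, 20, 21, 22]
term2 docs: [1, 3, 4, 6, 7, 9, 17, 18, 20, 26]
Intersection: [6, 20]
|intersection| = 2

2


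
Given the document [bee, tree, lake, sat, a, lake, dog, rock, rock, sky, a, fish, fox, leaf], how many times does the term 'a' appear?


Document has 14 words
Scanning for 'a':
Found at positions: [4, 10]
Count = 2

2


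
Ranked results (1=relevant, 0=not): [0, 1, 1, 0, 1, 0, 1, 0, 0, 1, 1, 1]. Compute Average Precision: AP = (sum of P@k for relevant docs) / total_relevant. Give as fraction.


Computing P@k for each relevant position:
Position 1: not relevant
Position 2: relevant, P@2 = 1/2 = 1/2
Position 3: relevant, P@3 = 2/3 = 2/3
Position 4: not relevant
Position 5: relevant, P@5 = 3/5 = 3/5
Position 6: not relevant
Position 7: relevant, P@7 = 4/7 = 4/7
Position 8: not relevant
Position 9: not relevant
Position 10: relevant, P@10 = 5/10 = 1/2
Position 11: relevant, P@11 = 6/11 = 6/11
Position 12: relevant, P@12 = 7/12 = 7/12
Sum of P@k = 1/2 + 2/3 + 3/5 + 4/7 + 1/2 + 6/11 + 7/12 = 6109/1540
AP = 6109/1540 / 7 = 6109/10780

6109/10780


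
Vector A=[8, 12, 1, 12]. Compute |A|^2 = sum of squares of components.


|A|^2 = sum of squared components
A[0]^2 = 8^2 = 64
A[1]^2 = 12^2 = 144
A[2]^2 = 1^2 = 1
A[3]^2 = 12^2 = 144
Sum = 64 + 144 + 1 + 144 = 353

353


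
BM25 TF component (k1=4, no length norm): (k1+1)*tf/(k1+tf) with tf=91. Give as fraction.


BM25 TF component = (k1+1)*tf / (k1+tf)
k1 = 4, tf = 91
Numerator = (4+1)*91 = 455
Denominator = 4 + 91 = 95
= 455/95 = 91/19

91/19


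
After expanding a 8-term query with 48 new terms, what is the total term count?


Original terms: 8
Expansion terms: 48
Total = 8 + 48 = 56

56


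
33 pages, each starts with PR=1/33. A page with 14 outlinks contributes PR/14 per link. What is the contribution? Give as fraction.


Initial PR = 1/33 = 1/33
Outlinks = 14
Contribution per link = PR / outlinks
= 1/33 / 14
= 1/462

1/462


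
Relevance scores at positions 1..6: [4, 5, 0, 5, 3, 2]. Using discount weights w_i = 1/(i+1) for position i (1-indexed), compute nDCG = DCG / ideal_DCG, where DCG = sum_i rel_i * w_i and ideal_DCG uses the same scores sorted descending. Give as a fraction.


Position discount weights w_i = 1/(i+1) for i=1..6:
Weights = [1/2, 1/3, 1/4, 1/5, 1/6, 1/7]
Actual relevance: [4, 5, 0, 5, 3, 2]
DCG = 4/2 + 5/3 + 0/4 + 5/5 + 3/6 + 2/7 = 229/42
Ideal relevance (sorted desc): [5, 5, 4, 3, 2, 0]
Ideal DCG = 5/2 + 5/3 + 4/4 + 3/5 + 2/6 + 0/7 = 61/10
nDCG = DCG / ideal_DCG = 229/42 / 61/10 = 1145/1281

1145/1281


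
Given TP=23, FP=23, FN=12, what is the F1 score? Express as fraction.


F1 = 2 * P * R / (P + R)
P = TP/(TP+FP) = 23/46 = 1/2
R = TP/(TP+FN) = 23/35 = 23/35
2 * P * R = 2 * 1/2 * 23/35 = 23/35
P + R = 1/2 + 23/35 = 81/70
F1 = 23/35 / 81/70 = 46/81

46/81


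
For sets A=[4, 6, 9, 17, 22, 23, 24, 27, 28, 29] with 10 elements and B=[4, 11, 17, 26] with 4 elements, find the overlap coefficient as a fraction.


A intersect B = [4, 17]
|A intersect B| = 2
min(|A|, |B|) = min(10, 4) = 4
Overlap = 2 / 4 = 1/2

1/2


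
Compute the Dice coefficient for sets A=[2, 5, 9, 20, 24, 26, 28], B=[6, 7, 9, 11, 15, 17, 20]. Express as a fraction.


A intersect B = [9, 20]
|A intersect B| = 2
|A| = 7, |B| = 7
Dice = 2*2 / (7+7)
= 4 / 14 = 2/7

2/7


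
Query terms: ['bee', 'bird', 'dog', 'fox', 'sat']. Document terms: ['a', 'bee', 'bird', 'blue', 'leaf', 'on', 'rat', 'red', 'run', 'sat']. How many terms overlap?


Query terms: ['bee', 'bird', 'dog', 'fox', 'sat']
Document terms: ['a', 'bee', 'bird', 'blue', 'leaf', 'on', 'rat', 'red', 'run', 'sat']
Common terms: ['bee', 'bird', 'sat']
Overlap count = 3

3


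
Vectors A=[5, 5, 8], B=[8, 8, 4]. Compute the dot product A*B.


Dot product = sum of element-wise products
A[0]*B[0] = 5*8 = 40
A[1]*B[1] = 5*8 = 40
A[2]*B[2] = 8*4 = 32
Sum = 40 + 40 + 32 = 112

112


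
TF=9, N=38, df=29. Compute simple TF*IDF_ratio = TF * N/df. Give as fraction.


TF * (N/df)
= 9 * (38/29)
= 9 * 38/29
= 342/29

342/29


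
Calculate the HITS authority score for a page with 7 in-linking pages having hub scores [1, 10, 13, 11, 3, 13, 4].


Authority = sum of hub scores of in-linkers
In-link 1: hub score = 1
In-link 2: hub score = 10
In-link 3: hub score = 13
In-link 4: hub score = 11
In-link 5: hub score = 3
In-link 6: hub score = 13
In-link 7: hub score = 4
Authority = 1 + 10 + 13 + 11 + 3 + 13 + 4 = 55

55


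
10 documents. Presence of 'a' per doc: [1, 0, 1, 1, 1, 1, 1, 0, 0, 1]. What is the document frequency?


Checking each document for 'a':
Doc 1: present
Doc 2: absent
Doc 3: present
Doc 4: present
Doc 5: present
Doc 6: present
Doc 7: present
Doc 8: absent
Doc 9: absent
Doc 10: present
df = sum of presences = 1 + 0 + 1 + 1 + 1 + 1 + 1 + 0 + 0 + 1 = 7

7


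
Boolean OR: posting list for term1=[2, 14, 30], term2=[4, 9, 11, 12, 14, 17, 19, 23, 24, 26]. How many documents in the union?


Boolean OR: find union of posting lists
term1 docs: [2, 14, 30]
term2 docs: [4, 9, 11, 12, 14, 17, 19, 23, 24, 26]
Union: [2, 4, 9, 11, 12, 14, 17, 19, 23, 24, 26, 30]
|union| = 12

12


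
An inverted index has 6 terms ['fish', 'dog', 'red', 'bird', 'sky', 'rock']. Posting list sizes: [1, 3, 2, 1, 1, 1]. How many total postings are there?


Summing posting list sizes:
'fish': 1 postings
'dog': 3 postings
'red': 2 postings
'bird': 1 postings
'sky': 1 postings
'rock': 1 postings
Total = 1 + 3 + 2 + 1 + 1 + 1 = 9

9


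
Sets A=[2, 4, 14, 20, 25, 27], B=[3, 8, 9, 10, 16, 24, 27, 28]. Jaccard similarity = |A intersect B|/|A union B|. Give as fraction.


A intersect B = [27]
|A intersect B| = 1
A union B = [2, 3, 4, 8, 9, 10, 14, 16, 20, 24, 25, 27, 28]
|A union B| = 13
Jaccard = 1/13 = 1/13

1/13


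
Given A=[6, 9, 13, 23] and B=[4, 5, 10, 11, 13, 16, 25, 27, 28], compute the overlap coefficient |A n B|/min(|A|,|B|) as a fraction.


A intersect B = [13]
|A intersect B| = 1
min(|A|, |B|) = min(4, 9) = 4
Overlap = 1 / 4 = 1/4

1/4


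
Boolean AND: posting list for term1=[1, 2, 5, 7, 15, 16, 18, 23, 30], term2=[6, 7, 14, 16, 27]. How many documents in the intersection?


Boolean AND: find intersection of posting lists
term1 docs: [1, 2, 5, 7, 15, 16, 18, 23, 30]
term2 docs: [6, 7, 14, 16, 27]
Intersection: [7, 16]
|intersection| = 2

2


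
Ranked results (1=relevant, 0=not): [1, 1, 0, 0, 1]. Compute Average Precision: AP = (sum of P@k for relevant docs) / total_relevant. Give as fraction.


Computing P@k for each relevant position:
Position 1: relevant, P@1 = 1/1 = 1
Position 2: relevant, P@2 = 2/2 = 1
Position 3: not relevant
Position 4: not relevant
Position 5: relevant, P@5 = 3/5 = 3/5
Sum of P@k = 1 + 1 + 3/5 = 13/5
AP = 13/5 / 3 = 13/15

13/15


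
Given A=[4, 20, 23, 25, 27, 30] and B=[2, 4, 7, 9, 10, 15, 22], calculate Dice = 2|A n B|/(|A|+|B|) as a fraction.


A intersect B = [4]
|A intersect B| = 1
|A| = 6, |B| = 7
Dice = 2*1 / (6+7)
= 2 / 13 = 2/13

2/13


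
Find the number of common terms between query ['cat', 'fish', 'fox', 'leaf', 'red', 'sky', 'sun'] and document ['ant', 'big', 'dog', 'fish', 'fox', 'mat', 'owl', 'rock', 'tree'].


Query terms: ['cat', 'fish', 'fox', 'leaf', 'red', 'sky', 'sun']
Document terms: ['ant', 'big', 'dog', 'fish', 'fox', 'mat', 'owl', 'rock', 'tree']
Common terms: ['fish', 'fox']
Overlap count = 2

2


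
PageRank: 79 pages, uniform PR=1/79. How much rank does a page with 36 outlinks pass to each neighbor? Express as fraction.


Initial PR = 1/79 = 1/79
Outlinks = 36
Contribution per link = PR / outlinks
= 1/79 / 36
= 1/2844

1/2844


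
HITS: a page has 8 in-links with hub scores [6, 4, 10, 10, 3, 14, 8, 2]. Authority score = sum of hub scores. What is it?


Authority = sum of hub scores of in-linkers
In-link 1: hub score = 6
In-link 2: hub score = 4
In-link 3: hub score = 10
In-link 4: hub score = 10
In-link 5: hub score = 3
In-link 6: hub score = 14
In-link 7: hub score = 8
In-link 8: hub score = 2
Authority = 6 + 4 + 10 + 10 + 3 + 14 + 8 + 2 = 57

57


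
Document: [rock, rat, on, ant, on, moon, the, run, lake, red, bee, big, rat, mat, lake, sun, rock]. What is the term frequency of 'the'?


Document has 17 words
Scanning for 'the':
Found at positions: [6]
Count = 1

1


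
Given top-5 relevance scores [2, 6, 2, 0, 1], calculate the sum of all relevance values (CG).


Cumulative Gain = sum of relevance scores
Position 1: rel=2, running sum=2
Position 2: rel=6, running sum=8
Position 3: rel=2, running sum=10
Position 4: rel=0, running sum=10
Position 5: rel=1, running sum=11
CG = 11

11


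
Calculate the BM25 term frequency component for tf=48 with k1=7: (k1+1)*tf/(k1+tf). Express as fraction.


BM25 TF component = (k1+1)*tf / (k1+tf)
k1 = 7, tf = 48
Numerator = (7+1)*48 = 384
Denominator = 7 + 48 = 55
= 384/55 = 384/55

384/55


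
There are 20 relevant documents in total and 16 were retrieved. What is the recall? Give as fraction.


Recall = retrieved_relevant / total_relevant
= 16 / 20
= 16 / (16 + 4)
= 4/5

4/5


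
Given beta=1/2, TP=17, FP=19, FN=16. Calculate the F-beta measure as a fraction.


P = TP/(TP+FP) = 17/36 = 17/36
R = TP/(TP+FN) = 17/33 = 17/33
beta^2 = 1/2^2 = 1/4
(1 + beta^2) = 5/4
Numerator = (1+beta^2)*P*R = 1445/4752
Denominator = beta^2*P + R = 17/144 + 17/33 = 1003/1584
F_beta = 85/177

85/177


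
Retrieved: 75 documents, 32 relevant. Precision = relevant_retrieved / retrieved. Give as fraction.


Precision = relevant_retrieved / total_retrieved
= 32 / 75
= 32 / (32 + 43)
= 32/75

32/75


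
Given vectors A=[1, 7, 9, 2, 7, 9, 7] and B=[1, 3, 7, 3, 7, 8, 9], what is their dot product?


Dot product = sum of element-wise products
A[0]*B[0] = 1*1 = 1
A[1]*B[1] = 7*3 = 21
A[2]*B[2] = 9*7 = 63
A[3]*B[3] = 2*3 = 6
A[4]*B[4] = 7*7 = 49
A[5]*B[5] = 9*8 = 72
A[6]*B[6] = 7*9 = 63
Sum = 1 + 21 + 63 + 6 + 49 + 72 + 63 = 275

275


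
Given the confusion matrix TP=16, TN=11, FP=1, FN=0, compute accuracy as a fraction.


Accuracy = (TP + TN) / (TP + TN + FP + FN)
TP + TN = 16 + 11 = 27
Total = 16 + 11 + 1 + 0 = 28
Accuracy = 27 / 28 = 27/28

27/28


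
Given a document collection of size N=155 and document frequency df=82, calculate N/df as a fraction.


IDF ratio = N / df
= 155 / 82
= 155/82

155/82


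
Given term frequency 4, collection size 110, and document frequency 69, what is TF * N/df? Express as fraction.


TF * (N/df)
= 4 * (110/69)
= 4 * 110/69
= 440/69

440/69


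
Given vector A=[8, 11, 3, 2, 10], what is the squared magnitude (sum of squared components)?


|A|^2 = sum of squared components
A[0]^2 = 8^2 = 64
A[1]^2 = 11^2 = 121
A[2]^2 = 3^2 = 9
A[3]^2 = 2^2 = 4
A[4]^2 = 10^2 = 100
Sum = 64 + 121 + 9 + 4 + 100 = 298

298


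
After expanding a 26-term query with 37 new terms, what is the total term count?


Original terms: 26
Expansion terms: 37
Total = 26 + 37 = 63

63


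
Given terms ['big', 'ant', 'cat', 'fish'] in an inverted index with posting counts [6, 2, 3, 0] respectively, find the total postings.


Summing posting list sizes:
'big': 6 postings
'ant': 2 postings
'cat': 3 postings
'fish': 0 postings
Total = 6 + 2 + 3 + 0 = 11

11


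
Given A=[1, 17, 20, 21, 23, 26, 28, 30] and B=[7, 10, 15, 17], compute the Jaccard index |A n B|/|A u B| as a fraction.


A intersect B = [17]
|A intersect B| = 1
A union B = [1, 7, 10, 15, 17, 20, 21, 23, 26, 28, 30]
|A union B| = 11
Jaccard = 1/11 = 1/11

1/11


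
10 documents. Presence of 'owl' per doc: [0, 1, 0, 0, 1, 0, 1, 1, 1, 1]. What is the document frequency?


Checking each document for 'owl':
Doc 1: absent
Doc 2: present
Doc 3: absent
Doc 4: absent
Doc 5: present
Doc 6: absent
Doc 7: present
Doc 8: present
Doc 9: present
Doc 10: present
df = sum of presences = 0 + 1 + 0 + 0 + 1 + 0 + 1 + 1 + 1 + 1 = 6

6


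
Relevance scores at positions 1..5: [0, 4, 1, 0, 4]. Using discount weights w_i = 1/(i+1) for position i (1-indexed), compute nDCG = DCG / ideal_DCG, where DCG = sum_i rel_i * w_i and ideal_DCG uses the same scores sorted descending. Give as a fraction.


Position discount weights w_i = 1/(i+1) for i=1..5:
Weights = [1/2, 1/3, 1/4, 1/5, 1/6]
Actual relevance: [0, 4, 1, 0, 4]
DCG = 0/2 + 4/3 + 1/4 + 0/5 + 4/6 = 9/4
Ideal relevance (sorted desc): [4, 4, 1, 0, 0]
Ideal DCG = 4/2 + 4/3 + 1/4 + 0/5 + 0/6 = 43/12
nDCG = DCG / ideal_DCG = 9/4 / 43/12 = 27/43

27/43


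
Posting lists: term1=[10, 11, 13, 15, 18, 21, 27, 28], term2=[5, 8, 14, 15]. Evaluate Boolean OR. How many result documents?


Boolean OR: find union of posting lists
term1 docs: [10, 11, 13, 15, 18, 21, 27, 28]
term2 docs: [5, 8, 14, 15]
Union: [5, 8, 10, 11, 13, 14, 15, 18, 21, 27, 28]
|union| = 11

11


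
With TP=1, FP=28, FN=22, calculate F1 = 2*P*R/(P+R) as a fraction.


F1 = 2 * P * R / (P + R)
P = TP/(TP+FP) = 1/29 = 1/29
R = TP/(TP+FN) = 1/23 = 1/23
2 * P * R = 2 * 1/29 * 1/23 = 2/667
P + R = 1/29 + 1/23 = 52/667
F1 = 2/667 / 52/667 = 1/26

1/26


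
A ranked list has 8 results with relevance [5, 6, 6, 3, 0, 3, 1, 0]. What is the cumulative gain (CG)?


Cumulative Gain = sum of relevance scores
Position 1: rel=5, running sum=5
Position 2: rel=6, running sum=11
Position 3: rel=6, running sum=17
Position 4: rel=3, running sum=20
Position 5: rel=0, running sum=20
Position 6: rel=3, running sum=23
Position 7: rel=1, running sum=24
Position 8: rel=0, running sum=24
CG = 24

24


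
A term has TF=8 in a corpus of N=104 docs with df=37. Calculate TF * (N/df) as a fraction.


TF * (N/df)
= 8 * (104/37)
= 8 * 104/37
= 832/37

832/37


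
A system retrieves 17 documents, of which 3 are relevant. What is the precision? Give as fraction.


Precision = relevant_retrieved / total_retrieved
= 3 / 17
= 3 / (3 + 14)
= 3/17

3/17


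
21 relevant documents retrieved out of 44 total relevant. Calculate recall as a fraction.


Recall = retrieved_relevant / total_relevant
= 21 / 44
= 21 / (21 + 23)
= 21/44

21/44


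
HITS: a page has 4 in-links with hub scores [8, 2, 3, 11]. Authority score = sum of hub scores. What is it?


Authority = sum of hub scores of in-linkers
In-link 1: hub score = 8
In-link 2: hub score = 2
In-link 3: hub score = 3
In-link 4: hub score = 11
Authority = 8 + 2 + 3 + 11 = 24

24


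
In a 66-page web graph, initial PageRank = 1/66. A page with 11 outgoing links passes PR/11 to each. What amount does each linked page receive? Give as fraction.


Initial PR = 1/66 = 1/66
Outlinks = 11
Contribution per link = PR / outlinks
= 1/66 / 11
= 1/726

1/726


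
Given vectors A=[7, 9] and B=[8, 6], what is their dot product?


Dot product = sum of element-wise products
A[0]*B[0] = 7*8 = 56
A[1]*B[1] = 9*6 = 54
Sum = 56 + 54 = 110

110


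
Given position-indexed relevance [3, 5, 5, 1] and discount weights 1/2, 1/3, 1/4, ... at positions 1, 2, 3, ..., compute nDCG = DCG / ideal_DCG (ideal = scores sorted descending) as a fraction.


Position discount weights w_i = 1/(i+1) for i=1..4:
Weights = [1/2, 1/3, 1/4, 1/5]
Actual relevance: [3, 5, 5, 1]
DCG = 3/2 + 5/3 + 5/4 + 1/5 = 277/60
Ideal relevance (sorted desc): [5, 5, 3, 1]
Ideal DCG = 5/2 + 5/3 + 3/4 + 1/5 = 307/60
nDCG = DCG / ideal_DCG = 277/60 / 307/60 = 277/307

277/307


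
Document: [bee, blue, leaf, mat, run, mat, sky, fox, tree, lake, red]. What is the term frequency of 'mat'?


Document has 11 words
Scanning for 'mat':
Found at positions: [3, 5]
Count = 2

2


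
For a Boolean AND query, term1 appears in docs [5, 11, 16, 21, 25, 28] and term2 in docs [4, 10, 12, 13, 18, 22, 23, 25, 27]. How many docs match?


Boolean AND: find intersection of posting lists
term1 docs: [5, 11, 16, 21, 25, 28]
term2 docs: [4, 10, 12, 13, 18, 22, 23, 25, 27]
Intersection: [25]
|intersection| = 1

1


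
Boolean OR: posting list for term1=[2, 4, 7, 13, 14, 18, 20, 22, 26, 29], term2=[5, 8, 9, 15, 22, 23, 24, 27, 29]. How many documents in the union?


Boolean OR: find union of posting lists
term1 docs: [2, 4, 7, 13, 14, 18, 20, 22, 26, 29]
term2 docs: [5, 8, 9, 15, 22, 23, 24, 27, 29]
Union: [2, 4, 5, 7, 8, 9, 13, 14, 15, 18, 20, 22, 23, 24, 26, 27, 29]
|union| = 17

17


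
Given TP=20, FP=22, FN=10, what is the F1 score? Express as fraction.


F1 = 2 * P * R / (P + R)
P = TP/(TP+FP) = 20/42 = 10/21
R = TP/(TP+FN) = 20/30 = 2/3
2 * P * R = 2 * 10/21 * 2/3 = 40/63
P + R = 10/21 + 2/3 = 8/7
F1 = 40/63 / 8/7 = 5/9

5/9


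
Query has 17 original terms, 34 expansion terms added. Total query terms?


Original terms: 17
Expansion terms: 34
Total = 17 + 34 = 51

51


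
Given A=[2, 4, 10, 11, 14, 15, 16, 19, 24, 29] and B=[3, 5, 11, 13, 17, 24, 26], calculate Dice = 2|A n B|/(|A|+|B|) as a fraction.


A intersect B = [11, 24]
|A intersect B| = 2
|A| = 10, |B| = 7
Dice = 2*2 / (10+7)
= 4 / 17 = 4/17

4/17


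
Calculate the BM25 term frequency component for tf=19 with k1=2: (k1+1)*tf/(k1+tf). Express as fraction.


BM25 TF component = (k1+1)*tf / (k1+tf)
k1 = 2, tf = 19
Numerator = (2+1)*19 = 57
Denominator = 2 + 19 = 21
= 57/21 = 19/7

19/7


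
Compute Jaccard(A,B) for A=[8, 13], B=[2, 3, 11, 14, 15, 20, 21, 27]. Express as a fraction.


A intersect B = []
|A intersect B| = 0
A union B = [2, 3, 8, 11, 13, 14, 15, 20, 21, 27]
|A union B| = 10
Jaccard = 0/10 = 0

0


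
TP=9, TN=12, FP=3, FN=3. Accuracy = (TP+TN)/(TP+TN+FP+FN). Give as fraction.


Accuracy = (TP + TN) / (TP + TN + FP + FN)
TP + TN = 9 + 12 = 21
Total = 9 + 12 + 3 + 3 = 27
Accuracy = 21 / 27 = 7/9

7/9


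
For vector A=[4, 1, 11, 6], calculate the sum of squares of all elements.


|A|^2 = sum of squared components
A[0]^2 = 4^2 = 16
A[1]^2 = 1^2 = 1
A[2]^2 = 11^2 = 121
A[3]^2 = 6^2 = 36
Sum = 16 + 1 + 121 + 36 = 174

174


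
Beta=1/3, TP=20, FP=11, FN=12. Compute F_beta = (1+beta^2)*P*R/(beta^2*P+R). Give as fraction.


P = TP/(TP+FP) = 20/31 = 20/31
R = TP/(TP+FN) = 20/32 = 5/8
beta^2 = 1/3^2 = 1/9
(1 + beta^2) = 10/9
Numerator = (1+beta^2)*P*R = 125/279
Denominator = beta^2*P + R = 20/279 + 5/8 = 1555/2232
F_beta = 200/311

200/311


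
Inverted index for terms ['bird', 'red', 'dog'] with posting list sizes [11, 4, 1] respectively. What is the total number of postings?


Summing posting list sizes:
'bird': 11 postings
'red': 4 postings
'dog': 1 postings
Total = 11 + 4 + 1 = 16

16


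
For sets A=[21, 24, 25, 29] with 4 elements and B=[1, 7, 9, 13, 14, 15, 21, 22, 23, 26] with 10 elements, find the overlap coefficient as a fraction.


A intersect B = [21]
|A intersect B| = 1
min(|A|, |B|) = min(4, 10) = 4
Overlap = 1 / 4 = 1/4

1/4


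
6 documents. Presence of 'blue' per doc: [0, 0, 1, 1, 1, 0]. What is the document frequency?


Checking each document for 'blue':
Doc 1: absent
Doc 2: absent
Doc 3: present
Doc 4: present
Doc 5: present
Doc 6: absent
df = sum of presences = 0 + 0 + 1 + 1 + 1 + 0 = 3

3


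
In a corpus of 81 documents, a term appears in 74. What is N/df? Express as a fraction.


IDF ratio = N / df
= 81 / 74
= 81/74

81/74


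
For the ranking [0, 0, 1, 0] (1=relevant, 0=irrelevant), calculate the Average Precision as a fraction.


Computing P@k for each relevant position:
Position 1: not relevant
Position 2: not relevant
Position 3: relevant, P@3 = 1/3 = 1/3
Position 4: not relevant
Sum of P@k = 1/3 = 1/3
AP = 1/3 / 1 = 1/3

1/3


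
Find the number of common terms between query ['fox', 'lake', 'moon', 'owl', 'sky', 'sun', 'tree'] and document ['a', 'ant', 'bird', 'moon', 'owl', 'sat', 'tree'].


Query terms: ['fox', 'lake', 'moon', 'owl', 'sky', 'sun', 'tree']
Document terms: ['a', 'ant', 'bird', 'moon', 'owl', 'sat', 'tree']
Common terms: ['moon', 'owl', 'tree']
Overlap count = 3

3


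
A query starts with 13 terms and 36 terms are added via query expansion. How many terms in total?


Original terms: 13
Expansion terms: 36
Total = 13 + 36 = 49

49


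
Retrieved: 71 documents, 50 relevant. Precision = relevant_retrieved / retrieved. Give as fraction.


Precision = relevant_retrieved / total_retrieved
= 50 / 71
= 50 / (50 + 21)
= 50/71

50/71


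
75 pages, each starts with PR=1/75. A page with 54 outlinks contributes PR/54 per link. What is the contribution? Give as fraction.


Initial PR = 1/75 = 1/75
Outlinks = 54
Contribution per link = PR / outlinks
= 1/75 / 54
= 1/4050

1/4050


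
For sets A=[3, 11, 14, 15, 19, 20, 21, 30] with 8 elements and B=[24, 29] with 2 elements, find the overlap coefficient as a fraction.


A intersect B = []
|A intersect B| = 0
min(|A|, |B|) = min(8, 2) = 2
Overlap = 0 / 2 = 0

0


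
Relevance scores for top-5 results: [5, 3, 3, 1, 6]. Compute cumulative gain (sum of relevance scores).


Cumulative Gain = sum of relevance scores
Position 1: rel=5, running sum=5
Position 2: rel=3, running sum=8
Position 3: rel=3, running sum=11
Position 4: rel=1, running sum=12
Position 5: rel=6, running sum=18
CG = 18

18


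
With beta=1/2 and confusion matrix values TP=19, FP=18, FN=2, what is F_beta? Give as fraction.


P = TP/(TP+FP) = 19/37 = 19/37
R = TP/(TP+FN) = 19/21 = 19/21
beta^2 = 1/2^2 = 1/4
(1 + beta^2) = 5/4
Numerator = (1+beta^2)*P*R = 1805/3108
Denominator = beta^2*P + R = 19/148 + 19/21 = 3211/3108
F_beta = 95/169

95/169


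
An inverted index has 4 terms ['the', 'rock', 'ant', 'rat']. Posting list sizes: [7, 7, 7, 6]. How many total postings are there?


Summing posting list sizes:
'the': 7 postings
'rock': 7 postings
'ant': 7 postings
'rat': 6 postings
Total = 7 + 7 + 7 + 6 = 27

27


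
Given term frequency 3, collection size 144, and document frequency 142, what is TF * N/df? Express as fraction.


TF * (N/df)
= 3 * (144/142)
= 3 * 72/71
= 216/71

216/71


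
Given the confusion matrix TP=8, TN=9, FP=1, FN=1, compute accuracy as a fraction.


Accuracy = (TP + TN) / (TP + TN + FP + FN)
TP + TN = 8 + 9 = 17
Total = 8 + 9 + 1 + 1 = 19
Accuracy = 17 / 19 = 17/19

17/19


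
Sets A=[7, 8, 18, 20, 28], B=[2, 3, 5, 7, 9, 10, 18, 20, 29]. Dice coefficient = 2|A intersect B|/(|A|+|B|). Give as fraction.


A intersect B = [7, 18, 20]
|A intersect B| = 3
|A| = 5, |B| = 9
Dice = 2*3 / (5+9)
= 6 / 14 = 3/7

3/7


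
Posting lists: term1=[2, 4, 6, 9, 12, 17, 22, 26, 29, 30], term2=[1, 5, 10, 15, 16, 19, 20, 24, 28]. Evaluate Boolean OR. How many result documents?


Boolean OR: find union of posting lists
term1 docs: [2, 4, 6, 9, 12, 17, 22, 26, 29, 30]
term2 docs: [1, 5, 10, 15, 16, 19, 20, 24, 28]
Union: [1, 2, 4, 5, 6, 9, 10, 12, 15, 16, 17, 19, 20, 22, 24, 26, 28, 29, 30]
|union| = 19

19


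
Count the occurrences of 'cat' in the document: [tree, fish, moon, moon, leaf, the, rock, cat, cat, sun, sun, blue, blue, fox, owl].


Document has 15 words
Scanning for 'cat':
Found at positions: [7, 8]
Count = 2

2


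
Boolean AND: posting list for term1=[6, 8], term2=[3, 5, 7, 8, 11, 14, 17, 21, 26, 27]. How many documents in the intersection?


Boolean AND: find intersection of posting lists
term1 docs: [6, 8]
term2 docs: [3, 5, 7, 8, 11, 14, 17, 21, 26, 27]
Intersection: [8]
|intersection| = 1

1


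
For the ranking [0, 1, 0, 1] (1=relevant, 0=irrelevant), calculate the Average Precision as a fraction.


Computing P@k for each relevant position:
Position 1: not relevant
Position 2: relevant, P@2 = 1/2 = 1/2
Position 3: not relevant
Position 4: relevant, P@4 = 2/4 = 1/2
Sum of P@k = 1/2 + 1/2 = 1
AP = 1 / 2 = 1/2

1/2


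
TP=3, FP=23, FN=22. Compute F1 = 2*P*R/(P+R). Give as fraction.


F1 = 2 * P * R / (P + R)
P = TP/(TP+FP) = 3/26 = 3/26
R = TP/(TP+FN) = 3/25 = 3/25
2 * P * R = 2 * 3/26 * 3/25 = 9/325
P + R = 3/26 + 3/25 = 153/650
F1 = 9/325 / 153/650 = 2/17

2/17


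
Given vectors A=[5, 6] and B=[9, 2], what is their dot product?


Dot product = sum of element-wise products
A[0]*B[0] = 5*9 = 45
A[1]*B[1] = 6*2 = 12
Sum = 45 + 12 = 57

57


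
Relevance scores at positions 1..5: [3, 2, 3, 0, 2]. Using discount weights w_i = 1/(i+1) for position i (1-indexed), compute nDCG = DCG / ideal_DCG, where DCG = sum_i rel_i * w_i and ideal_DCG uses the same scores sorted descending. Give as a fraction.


Position discount weights w_i = 1/(i+1) for i=1..5:
Weights = [1/2, 1/3, 1/4, 1/5, 1/6]
Actual relevance: [3, 2, 3, 0, 2]
DCG = 3/2 + 2/3 + 3/4 + 0/5 + 2/6 = 13/4
Ideal relevance (sorted desc): [3, 3, 2, 2, 0]
Ideal DCG = 3/2 + 3/3 + 2/4 + 2/5 + 0/6 = 17/5
nDCG = DCG / ideal_DCG = 13/4 / 17/5 = 65/68

65/68


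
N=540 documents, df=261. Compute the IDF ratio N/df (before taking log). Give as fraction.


IDF ratio = N / df
= 540 / 261
= 60/29

60/29


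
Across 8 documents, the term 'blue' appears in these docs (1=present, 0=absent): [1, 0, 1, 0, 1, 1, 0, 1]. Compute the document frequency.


Checking each document for 'blue':
Doc 1: present
Doc 2: absent
Doc 3: present
Doc 4: absent
Doc 5: present
Doc 6: present
Doc 7: absent
Doc 8: present
df = sum of presences = 1 + 0 + 1 + 0 + 1 + 1 + 0 + 1 = 5

5


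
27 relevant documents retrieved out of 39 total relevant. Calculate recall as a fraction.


Recall = retrieved_relevant / total_relevant
= 27 / 39
= 27 / (27 + 12)
= 9/13

9/13
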